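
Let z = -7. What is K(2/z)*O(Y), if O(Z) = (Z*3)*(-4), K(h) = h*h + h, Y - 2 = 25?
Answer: 3240/49 ≈ 66.122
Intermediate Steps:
Y = 27 (Y = 2 + 25 = 27)
K(h) = h + h**2 (K(h) = h**2 + h = h + h**2)
O(Z) = -12*Z (O(Z) = (3*Z)*(-4) = -12*Z)
K(2/z)*O(Y) = ((2/(-7))*(1 + 2/(-7)))*(-12*27) = ((2*(-1/7))*(1 + 2*(-1/7)))*(-324) = -2*(1 - 2/7)/7*(-324) = -2/7*5/7*(-324) = -10/49*(-324) = 3240/49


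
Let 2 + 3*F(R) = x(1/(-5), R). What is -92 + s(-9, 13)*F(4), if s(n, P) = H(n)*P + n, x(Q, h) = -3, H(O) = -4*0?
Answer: -77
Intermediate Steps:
H(O) = 0
F(R) = -5/3 (F(R) = -⅔ + (⅓)*(-3) = -⅔ - 1 = -5/3)
s(n, P) = n (s(n, P) = 0*P + n = 0 + n = n)
-92 + s(-9, 13)*F(4) = -92 - 9*(-5/3) = -92 + 15 = -77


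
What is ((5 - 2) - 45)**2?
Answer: 1764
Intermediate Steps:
((5 - 2) - 45)**2 = (3 - 45)**2 = (-42)**2 = 1764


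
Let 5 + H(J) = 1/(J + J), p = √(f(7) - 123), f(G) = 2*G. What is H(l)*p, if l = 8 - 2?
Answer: -59*I*√109/12 ≈ -51.331*I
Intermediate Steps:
p = I*√109 (p = √(2*7 - 123) = √(14 - 123) = √(-109) = I*√109 ≈ 10.44*I)
l = 6
H(J) = -5 + 1/(2*J) (H(J) = -5 + 1/(J + J) = -5 + 1/(2*J))
H(l)*p = (-5 + (½)/6)*(I*√109) = (-5 + (½)*(⅙))*(I*√109) = (-5 + 1/12)*(I*√109) = -59*I*√109/12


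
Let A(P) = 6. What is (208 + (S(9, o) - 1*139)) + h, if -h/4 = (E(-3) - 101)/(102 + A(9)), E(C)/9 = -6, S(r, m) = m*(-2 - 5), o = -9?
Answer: 3719/27 ≈ 137.74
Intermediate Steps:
S(r, m) = -7*m (S(r, m) = m*(-7) = -7*m)
E(C) = -54 (E(C) = 9*(-6) = -54)
h = 155/27 (h = -4*(-54 - 101)/(102 + 6) = -(-620)/108 = -4*(-155/108) = 155/27 ≈ 5.7407)
(208 + (S(9, o) - 1*139)) + h = (208 + (-7*(-9) - 1*139)) + 155/27 = (208 + (63 - 139)) + 155/27 = (208 - 76) + 155/27 = 132 + 155/27 = 3719/27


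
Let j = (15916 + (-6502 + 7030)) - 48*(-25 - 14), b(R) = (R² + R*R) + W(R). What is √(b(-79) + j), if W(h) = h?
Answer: √30719 ≈ 175.27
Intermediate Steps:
b(R) = R + 2*R² (b(R) = (R² + R*R) + R = (R² + R²) + R = 2*R² + R = R + 2*R²)
j = 18316 (j = (15916 + 528) - 48*(-39) = 16444 + 1872 = 18316)
√(b(-79) + j) = √(-79*(1 + 2*(-79)) + 18316) = √(-79*(1 - 158) + 18316) = √(-79*(-157) + 18316) = √(12403 + 18316) = √30719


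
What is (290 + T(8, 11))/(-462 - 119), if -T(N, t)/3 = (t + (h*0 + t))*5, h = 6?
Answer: 40/581 ≈ 0.068847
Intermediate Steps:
T(N, t) = -30*t (T(N, t) = -3*(t + (6*0 + t))*5 = -3*(t + (0 + t))*5 = -3*(t + t)*5 = -3*2*t*5 = -30*t)
(290 + T(8, 11))/(-462 - 119) = (290 - 30*11)/(-462 - 119) = (290 - 330)/(-581) = -40*(-1/581) = 40/581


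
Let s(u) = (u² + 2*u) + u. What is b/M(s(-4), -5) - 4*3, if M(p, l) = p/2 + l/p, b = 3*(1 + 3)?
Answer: 4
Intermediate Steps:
b = 12 (b = 3*4 = 12)
s(u) = u² + 3*u
M(p, l) = p/2 + l/p (M(p, l) = p*(½) + l/p = p/2 + l/p)
b/M(s(-4), -5) - 4*3 = 12/((-4*(3 - 4))/2 - 5*(-1/(4*(3 - 4)))) - 4*3 = 12/((-4*(-1))/2 - 5/((-4*(-1)))) - 12 = 12/((½)*4 - 5/4) - 12 = 12/(2 - 5*¼) - 12 = 12/(2 - 5/4) - 12 = 12/(¾) - 12 = 12*(4/3) - 12 = 16 - 12 = 4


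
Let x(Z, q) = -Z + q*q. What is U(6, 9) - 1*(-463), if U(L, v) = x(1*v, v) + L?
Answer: 541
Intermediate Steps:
x(Z, q) = q² - Z (x(Z, q) = -Z + q² = q² - Z)
U(L, v) = L + v² - v (U(L, v) = (v² - v) + L = L + v² - v)
U(6, 9) - 1*(-463) = (6 + 9² - 1*9) - 1*(-463) = (6 + 81 - 9) + 463 = 78 + 463 = 541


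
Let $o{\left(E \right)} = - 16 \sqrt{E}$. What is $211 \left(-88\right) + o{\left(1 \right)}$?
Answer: $-18584$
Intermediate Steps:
$211 \left(-88\right) + o{\left(1 \right)} = 211 \left(-88\right) - 16 \sqrt{1} = -18568 - 16 = -18584$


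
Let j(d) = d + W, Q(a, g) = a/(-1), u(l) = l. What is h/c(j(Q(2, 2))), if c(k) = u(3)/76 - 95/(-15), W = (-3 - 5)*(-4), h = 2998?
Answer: 683544/1453 ≈ 470.44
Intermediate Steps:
W = 32 (W = -8*(-4) = 32)
Q(a, g) = -a (Q(a, g) = a*(-1) = -a)
j(d) = 32 + d (j(d) = d + 32 = 32 + d)
c(k) = 1453/228 (c(k) = 3/76 - 95/(-15) = 3*(1/76) - 95*(-1/15) = 3/76 + 19/3 = 1453/228)
h/c(j(Q(2, 2))) = 2998/(1453/228) = 2998*(228/1453) = 683544/1453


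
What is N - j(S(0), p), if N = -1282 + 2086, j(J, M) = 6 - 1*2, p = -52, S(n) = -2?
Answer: 800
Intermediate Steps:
j(J, M) = 4 (j(J, M) = 6 - 2 = 4)
N = 804
N - j(S(0), p) = 804 - 1*4 = 804 - 4 = 800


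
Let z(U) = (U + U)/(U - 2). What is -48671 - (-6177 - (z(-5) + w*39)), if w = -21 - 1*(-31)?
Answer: -294718/7 ≈ -42103.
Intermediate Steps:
w = 10 (w = -21 + 31 = 10)
z(U) = 2*U/(-2 + U) (z(U) = (2*U)/(-2 + U) = 2*U/(-2 + U))
-48671 - (-6177 - (z(-5) + w*39)) = -48671 - (-6177 - (2*(-5)/(-2 - 5) + 10*39)) = -48671 - (-6177 - (2*(-5)/(-7) + 390)) = -48671 - (-6177 - (2*(-5)*(-⅐) + 390)) = -48671 - (-6177 - (10/7 + 390)) = -48671 - (-6177 - 1*2740/7) = -48671 - (-6177 - 2740/7) = -48671 - 1*(-45979/7) = -48671 + 45979/7 = -294718/7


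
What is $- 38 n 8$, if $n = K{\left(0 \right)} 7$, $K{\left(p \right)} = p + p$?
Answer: $0$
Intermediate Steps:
$K{\left(p \right)} = 2 p$
$n = 0$ ($n = 2 \cdot 0 \cdot 7 = 0 \cdot 7 = 0$)
$- 38 n 8 = \left(-38\right) 0 \cdot 8 = 0 \cdot 8 = 0$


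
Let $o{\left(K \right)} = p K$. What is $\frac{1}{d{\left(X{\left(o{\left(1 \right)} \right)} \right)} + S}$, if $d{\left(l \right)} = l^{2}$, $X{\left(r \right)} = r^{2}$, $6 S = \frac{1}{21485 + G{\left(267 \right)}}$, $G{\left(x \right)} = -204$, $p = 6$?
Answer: $\frac{127686}{165481057} \approx 0.0007716$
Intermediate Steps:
$S = \frac{1}{127686}$ ($S = \frac{1}{6 \left(21485 - 204\right)} = \frac{1}{6 \cdot 21281} = \frac{1}{6} \cdot \frac{1}{21281} = \frac{1}{127686} \approx 7.8317 \cdot 10^{-6}$)
$o{\left(K \right)} = 6 K$
$\frac{1}{d{\left(X{\left(o{\left(1 \right)} \right)} \right)} + S} = \frac{1}{\left(\left(6 \cdot 1\right)^{2}\right)^{2} + \frac{1}{127686}} = \frac{1}{\left(6^{2}\right)^{2} + \frac{1}{127686}} = \frac{1}{36^{2} + \frac{1}{127686}} = \frac{1}{1296 + \frac{1}{127686}} = \frac{1}{\frac{165481057}{127686}} = \frac{127686}{165481057}$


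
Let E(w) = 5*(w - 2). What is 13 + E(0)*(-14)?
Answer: 153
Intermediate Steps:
E(w) = -10 + 5*w (E(w) = 5*(-2 + w) = -10 + 5*w)
13 + E(0)*(-14) = 13 + (-10 + 5*0)*(-14) = 13 + (-10 + 0)*(-14) = 13 - 10*(-14) = 13 + 140 = 153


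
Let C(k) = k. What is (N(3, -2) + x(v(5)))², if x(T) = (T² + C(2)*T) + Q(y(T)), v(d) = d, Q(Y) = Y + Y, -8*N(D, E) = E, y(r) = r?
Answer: 32761/16 ≈ 2047.6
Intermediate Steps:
N(D, E) = -E/8
Q(Y) = 2*Y
x(T) = T² + 4*T (x(T) = (T² + 2*T) + 2*T = T² + 4*T)
(N(3, -2) + x(v(5)))² = (-⅛*(-2) + 5*(4 + 5))² = (¼ + 5*9)² = (¼ + 45)² = (181/4)² = 32761/16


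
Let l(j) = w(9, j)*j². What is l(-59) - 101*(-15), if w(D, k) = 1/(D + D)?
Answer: 30751/18 ≈ 1708.4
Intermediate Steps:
w(D, k) = 1/(2*D)
l(j) = j²/18 (l(j) = ((½)/9)*j² = ((½)*(⅑))*j² = j²/18)
l(-59) - 101*(-15) = (1/18)*(-59)² - 101*(-15) = (1/18)*3481 - 1*(-1515) = 3481/18 + 1515 = 30751/18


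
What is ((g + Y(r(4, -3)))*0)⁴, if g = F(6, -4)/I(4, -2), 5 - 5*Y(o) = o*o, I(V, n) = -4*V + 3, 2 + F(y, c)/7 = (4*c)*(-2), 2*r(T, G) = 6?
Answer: 0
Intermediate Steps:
r(T, G) = 3 (r(T, G) = (½)*6 = 3)
F(y, c) = -14 - 56*c (F(y, c) = -14 + 7*((4*c)*(-2)) = -14 + 7*(-8*c) = -14 - 56*c)
I(V, n) = 3 - 4*V
Y(o) = 1 - o²/5 (Y(o) = 1 - o*o/5 = 1 - o²/5)
g = -210/13 (g = (-14 - 56*(-4))/(3 - 4*4) = (-14 + 224)/(3 - 16) = 210/(-13) = 210*(-1/13) = -210/13 ≈ -16.154)
((g + Y(r(4, -3)))*0)⁴ = ((-210/13 + (1 - ⅕*3²))*0)⁴ = ((-210/13 + (1 - ⅕*9))*0)⁴ = ((-210/13 + (1 - 9/5))*0)⁴ = ((-210/13 - ⅘)*0)⁴ = (-1102/65*0)⁴ = 0⁴ = 0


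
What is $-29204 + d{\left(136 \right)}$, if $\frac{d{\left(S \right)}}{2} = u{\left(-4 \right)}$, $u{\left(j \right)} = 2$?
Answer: $-29200$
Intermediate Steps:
$d{\left(S \right)} = 4$ ($d{\left(S \right)} = 2 \cdot 2 = 4$)
$-29204 + d{\left(136 \right)} = -29204 + 4 = -29200$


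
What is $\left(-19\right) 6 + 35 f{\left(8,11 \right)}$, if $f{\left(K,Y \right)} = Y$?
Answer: $271$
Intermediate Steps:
$\left(-19\right) 6 + 35 f{\left(8,11 \right)} = \left(-19\right) 6 + 35 \cdot 11 = -114 + 385 = 271$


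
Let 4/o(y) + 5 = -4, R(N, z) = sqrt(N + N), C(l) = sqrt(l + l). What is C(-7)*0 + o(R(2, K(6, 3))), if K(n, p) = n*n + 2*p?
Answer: -4/9 ≈ -0.44444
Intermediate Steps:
C(l) = sqrt(2)*sqrt(l) (C(l) = sqrt(2*l) = sqrt(2)*sqrt(l))
K(n, p) = n**2 + 2*p
R(N, z) = sqrt(2)*sqrt(N) (R(N, z) = sqrt(2*N) = sqrt(2)*sqrt(N))
o(y) = -4/9 (o(y) = 4/(-5 - 4) = 4/(-9) = 4*(-1/9) = -4/9)
C(-7)*0 + o(R(2, K(6, 3))) = (sqrt(2)*sqrt(-7))*0 - 4/9 = (sqrt(2)*(I*sqrt(7)))*0 - 4/9 = (I*sqrt(14))*0 - 4/9 = 0 - 4/9 = -4/9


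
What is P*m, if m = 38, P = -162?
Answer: -6156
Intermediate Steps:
P*m = -162*38 = -6156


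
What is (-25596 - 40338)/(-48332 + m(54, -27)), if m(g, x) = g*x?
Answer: 32967/24895 ≈ 1.3242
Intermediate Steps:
(-25596 - 40338)/(-48332 + m(54, -27)) = (-25596 - 40338)/(-48332 + 54*(-27)) = -65934/(-48332 - 1458) = -65934/(-49790) = -65934*(-1/49790) = 32967/24895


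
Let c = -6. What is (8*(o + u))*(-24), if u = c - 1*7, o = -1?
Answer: 2688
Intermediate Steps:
u = -13 (u = -6 - 1*7 = -6 - 7 = -13)
(8*(o + u))*(-24) = (8*(-1 - 13))*(-24) = (8*(-14))*(-24) = -112*(-24) = 2688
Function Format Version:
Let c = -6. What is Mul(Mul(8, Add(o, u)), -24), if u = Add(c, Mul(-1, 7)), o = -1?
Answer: 2688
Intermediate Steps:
u = -13 (u = Add(-6, Mul(-1, 7)) = Add(-6, -7) = -13)
Mul(Mul(8, Add(o, u)), -24) = Mul(Mul(8, Add(-1, -13)), -24) = Mul(Mul(8, -14), -24) = Mul(-112, -24) = 2688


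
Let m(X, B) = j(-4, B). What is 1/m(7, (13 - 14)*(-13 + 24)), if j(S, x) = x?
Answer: -1/11 ≈ -0.090909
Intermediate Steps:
m(X, B) = B
1/m(7, (13 - 14)*(-13 + 24)) = 1/((13 - 14)*(-13 + 24)) = 1/(-1*11) = 1/(-11) = -1/11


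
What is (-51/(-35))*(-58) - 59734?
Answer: -2093648/35 ≈ -59819.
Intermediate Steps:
(-51/(-35))*(-58) - 59734 = -1/35*(-51)*(-58) - 59734 = (51/35)*(-58) - 59734 = -2958/35 - 59734 = -2093648/35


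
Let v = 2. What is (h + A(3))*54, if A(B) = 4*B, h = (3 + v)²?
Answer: 1998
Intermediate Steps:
h = 25 (h = (3 + 2)² = 5² = 25)
(h + A(3))*54 = (25 + 4*3)*54 = (25 + 12)*54 = 37*54 = 1998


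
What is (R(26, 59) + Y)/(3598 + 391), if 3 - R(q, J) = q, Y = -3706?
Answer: -3729/3989 ≈ -0.93482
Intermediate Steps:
R(q, J) = 3 - q
(R(26, 59) + Y)/(3598 + 391) = ((3 - 1*26) - 3706)/(3598 + 391) = ((3 - 26) - 3706)/3989 = (-23 - 3706)*(1/3989) = -3729*1/3989 = -3729/3989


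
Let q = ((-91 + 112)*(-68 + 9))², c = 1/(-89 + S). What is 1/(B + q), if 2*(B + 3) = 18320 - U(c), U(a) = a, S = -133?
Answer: 444/685659433 ≈ 6.4755e-7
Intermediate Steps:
c = -1/222 (c = 1/(-89 - 133) = 1/(-222) = -1/222 ≈ -0.0045045)
q = 1535121 (q = (21*(-59))² = (-1239)² = 1535121)
B = 4065709/444 (B = -3 + (18320 - 1*(-1/222))/2 = -3 + (18320 + 1/222)/2 = -3 + (½)*(4067041/222) = -3 + 4067041/444 = 4065709/444 ≈ 9157.0)
1/(B + q) = 1/(4065709/444 + 1535121) = 1/(685659433/444) = 444/685659433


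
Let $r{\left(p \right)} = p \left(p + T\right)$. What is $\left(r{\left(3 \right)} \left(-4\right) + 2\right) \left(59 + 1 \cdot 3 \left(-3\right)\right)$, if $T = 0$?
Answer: $-1700$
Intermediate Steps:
$r{\left(p \right)} = p^{2}$ ($r{\left(p \right)} = p \left(p + 0\right) = p p = p^{2}$)
$\left(r{\left(3 \right)} \left(-4\right) + 2\right) \left(59 + 1 \cdot 3 \left(-3\right)\right) = \left(3^{2} \left(-4\right) + 2\right) \left(59 + 1 \cdot 3 \left(-3\right)\right) = \left(9 \left(-4\right) + 2\right) \left(59 + 3 \left(-3\right)\right) = \left(-36 + 2\right) \left(59 - 9\right) = \left(-34\right) 50 = -1700$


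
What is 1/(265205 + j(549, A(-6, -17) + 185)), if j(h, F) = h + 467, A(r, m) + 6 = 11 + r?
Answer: 1/266221 ≈ 3.7563e-6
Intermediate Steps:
A(r, m) = 5 + r (A(r, m) = -6 + (11 + r) = 5 + r)
j(h, F) = 467 + h
1/(265205 + j(549, A(-6, -17) + 185)) = 1/(265205 + (467 + 549)) = 1/(265205 + 1016) = 1/266221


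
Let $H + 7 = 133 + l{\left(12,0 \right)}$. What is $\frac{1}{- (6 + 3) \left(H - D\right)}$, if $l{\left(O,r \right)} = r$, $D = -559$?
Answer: $- \frac{1}{6165} \approx -0.00016221$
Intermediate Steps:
$H = 126$ ($H = -7 + \left(133 + 0\right) = -7 + 133 = 126$)
$\frac{1}{- (6 + 3) \left(H - D\right)} = \frac{1}{- (6 + 3) \left(126 - -559\right)} = \frac{1}{\left(-1\right) 9 \left(126 + 559\right)} = \frac{1}{\left(-9\right) 685} = \frac{1}{-6165} = - \frac{1}{6165}$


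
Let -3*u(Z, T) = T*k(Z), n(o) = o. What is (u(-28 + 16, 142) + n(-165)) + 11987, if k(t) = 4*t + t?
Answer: 14662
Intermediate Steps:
k(t) = 5*t
u(Z, T) = -5*T*Z/3 (u(Z, T) = -T*5*Z/3 = -5*T*Z/3)
(u(-28 + 16, 142) + n(-165)) + 11987 = (-5/3*142*(-28 + 16) - 165) + 11987 = (-5/3*142*(-12) - 165) + 11987 = (2840 - 165) + 11987 = 2675 + 11987 = 14662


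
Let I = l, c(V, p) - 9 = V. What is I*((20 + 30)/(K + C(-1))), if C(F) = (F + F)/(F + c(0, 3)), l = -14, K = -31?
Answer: 112/5 ≈ 22.400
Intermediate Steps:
c(V, p) = 9 + V
I = -14
C(F) = 2*F/(9 + F) (C(F) = (F + F)/(F + (9 + 0)) = (2*F)/(F + 9) = (2*F)/(9 + F) = 2*F/(9 + F))
I*((20 + 30)/(K + C(-1))) = -14*(20 + 30)/(-31 + 2*(-1)/(9 - 1)) = -700/(-31 + 2*(-1)/8) = -700/(-31 + 2*(-1)*(1/8)) = -700/(-31 - 1/4) = -700/(-125/4) = -700*(-4)/125 = -14*(-8/5) = 112/5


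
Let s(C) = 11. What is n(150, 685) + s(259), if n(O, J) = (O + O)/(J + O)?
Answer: 1897/167 ≈ 11.359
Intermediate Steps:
n(O, J) = 2*O/(J + O) (n(O, J) = (2*O)/(J + O) = 2*O/(J + O))
n(150, 685) + s(259) = 2*150/(685 + 150) + 11 = 2*150/835 + 11 = 2*150*(1/835) + 11 = 60/167 + 11 = 1897/167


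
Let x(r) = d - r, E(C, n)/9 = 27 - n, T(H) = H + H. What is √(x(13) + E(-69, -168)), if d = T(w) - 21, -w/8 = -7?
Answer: √1833 ≈ 42.814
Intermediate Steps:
w = 56 (w = -8*(-7) = 56)
T(H) = 2*H
d = 91 (d = 2*56 - 21 = 112 - 21 = 91)
E(C, n) = 243 - 9*n (E(C, n) = 9*(27 - n) = 243 - 9*n)
x(r) = 91 - r
√(x(13) + E(-69, -168)) = √((91 - 1*13) + (243 - 9*(-168))) = √((91 - 13) + (243 + 1512)) = √(78 + 1755) = √1833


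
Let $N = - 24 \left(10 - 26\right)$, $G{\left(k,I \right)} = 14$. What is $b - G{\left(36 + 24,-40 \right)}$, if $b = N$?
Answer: $370$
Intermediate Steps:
$N = 384$ ($N = \left(-24\right) \left(-16\right) = 384$)
$b = 384$
$b - G{\left(36 + 24,-40 \right)} = 384 - 14 = 370$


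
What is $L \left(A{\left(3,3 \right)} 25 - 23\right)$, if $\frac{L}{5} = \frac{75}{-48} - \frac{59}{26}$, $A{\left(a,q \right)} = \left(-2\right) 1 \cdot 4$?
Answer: $\frac{888655}{208} \approx 4272.4$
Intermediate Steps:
$A{\left(a,q \right)} = -8$ ($A{\left(a,q \right)} = \left(-2\right) 4 = -8$)
$L = - \frac{3985}{208}$ ($L = 5 \left(\frac{75}{-48} - \frac{59}{26}\right) = 5 \left(75 \left(- \frac{1}{48}\right) - \frac{59}{26}\right) = 5 \left(- \frac{25}{16} - \frac{59}{26}\right) = 5 \left(- \frac{797}{208}\right) = - \frac{3985}{208} \approx -19.159$)
$L \left(A{\left(3,3 \right)} 25 - 23\right) = - \frac{3985 \left(\left(-8\right) 25 - 23\right)}{208} = - \frac{3985 \left(-200 - 23\right)}{208} = \left(- \frac{3985}{208}\right) \left(-223\right) = \frac{888655}{208}$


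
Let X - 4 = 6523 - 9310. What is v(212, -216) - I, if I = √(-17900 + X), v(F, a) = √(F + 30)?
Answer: 11*√2 - I*√20683 ≈ 15.556 - 143.82*I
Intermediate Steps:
X = -2783 (X = 4 + (6523 - 9310) = 4 - 2787 = -2783)
v(F, a) = √(30 + F)
I = I*√20683 (I = √(-17900 - 2783) = √(-20683) = I*√20683 ≈ 143.82*I)
v(212, -216) - I = √(30 + 212) - I*√20683 = √242 - I*√20683 = 11*√2 - I*√20683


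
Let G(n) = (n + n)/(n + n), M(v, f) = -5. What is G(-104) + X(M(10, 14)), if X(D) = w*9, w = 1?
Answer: 10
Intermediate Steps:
X(D) = 9 (X(D) = 1*9 = 9)
G(n) = 1 (G(n) = (2*n)/((2*n)) = (2*n)*(1/(2*n)) = 1)
G(-104) + X(M(10, 14)) = 1 + 9 = 10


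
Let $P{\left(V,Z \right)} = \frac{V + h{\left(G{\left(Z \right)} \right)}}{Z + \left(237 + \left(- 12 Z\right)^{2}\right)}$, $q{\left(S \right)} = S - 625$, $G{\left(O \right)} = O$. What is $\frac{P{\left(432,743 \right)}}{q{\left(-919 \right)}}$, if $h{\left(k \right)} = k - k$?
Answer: $- \frac{27}{7671367474} \approx -3.5196 \cdot 10^{-9}$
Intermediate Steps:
$q{\left(S \right)} = -625 + S$
$h{\left(k \right)} = 0$
$P{\left(V,Z \right)} = \frac{V}{237 + Z + 144 Z^{2}}$ ($P{\left(V,Z \right)} = \frac{V + 0}{Z + \left(237 + \left(- 12 Z\right)^{2}\right)} = \frac{V}{Z + \left(237 + 144 Z^{2}\right)} = \frac{V}{237 + Z + 144 Z^{2}}$)
$\frac{P{\left(432,743 \right)}}{q{\left(-919 \right)}} = \frac{432 \frac{1}{237 + 743 + 144 \cdot 743^{2}}}{-625 - 919} = \frac{432 \frac{1}{237 + 743 + 144 \cdot 552049}}{-1544} = \frac{432}{237 + 743 + 79495056} \left(- \frac{1}{1544}\right) = \frac{432}{79496036} \left(- \frac{1}{1544}\right) = 432 \cdot \frac{1}{79496036} \left(- \frac{1}{1544}\right) = \frac{108}{19874009} \left(- \frac{1}{1544}\right) = - \frac{27}{7671367474}$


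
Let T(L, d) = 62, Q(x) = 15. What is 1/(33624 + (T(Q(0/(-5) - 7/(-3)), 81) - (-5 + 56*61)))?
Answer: 1/30275 ≈ 3.3031e-5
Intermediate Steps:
1/(33624 + (T(Q(0/(-5) - 7/(-3)), 81) - (-5 + 56*61))) = 1/(33624 + (62 - (-5 + 56*61))) = 1/(33624 + (62 - (-5 + 3416))) = 1/(33624 + (62 - 1*3411)) = 1/(33624 + (62 - 3411)) = 1/(33624 - 3349) = 1/30275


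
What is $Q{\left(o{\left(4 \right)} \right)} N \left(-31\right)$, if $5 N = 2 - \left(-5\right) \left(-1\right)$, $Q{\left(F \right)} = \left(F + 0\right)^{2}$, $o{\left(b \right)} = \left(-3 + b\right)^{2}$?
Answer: $\frac{93}{5} \approx 18.6$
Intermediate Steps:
$Q{\left(F \right)} = F^{2}$
$N = - \frac{3}{5}$ ($N = \frac{2 - \left(-5\right) \left(-1\right)}{5} = \frac{2 - 5}{5} = \frac{1}{5} \left(-3\right) = - \frac{3}{5} \approx -0.6$)
$Q{\left(o{\left(4 \right)} \right)} N \left(-31\right) = \left(\left(-3 + 4\right)^{2}\right)^{2} \left(- \frac{3}{5}\right) \left(-31\right) = \left(1^{2}\right)^{2} \left(- \frac{3}{5}\right) \left(-31\right) = 1^{2} \left(- \frac{3}{5}\right) \left(-31\right) = 1 \left(- \frac{3}{5}\right) \left(-31\right) = \left(- \frac{3}{5}\right) \left(-31\right) = \frac{93}{5}$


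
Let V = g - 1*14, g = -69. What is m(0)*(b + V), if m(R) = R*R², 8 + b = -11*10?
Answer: 0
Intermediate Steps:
b = -118 (b = -8 - 11*10 = -8 - 110 = -118)
m(R) = R³
V = -83 (V = -69 - 1*14 = -69 - 14 = -83)
m(0)*(b + V) = 0³*(-118 - 83) = 0*(-201) = 0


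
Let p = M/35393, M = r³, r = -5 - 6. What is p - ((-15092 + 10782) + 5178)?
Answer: -30722455/35393 ≈ -868.04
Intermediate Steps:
r = -11
M = -1331 (M = (-11)³ = -1331)
p = -1331/35393 ≈ -0.037606
p - ((-15092 + 10782) + 5178) = -1331/35393 - ((-15092 + 10782) + 5178) = -1331/35393 - (-4310 + 5178) = -1331/35393 - 1*868 = -1331/35393 - 868 = -30722455/35393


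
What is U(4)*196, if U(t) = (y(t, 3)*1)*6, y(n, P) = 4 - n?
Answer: 0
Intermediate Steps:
U(t) = 24 - 6*t (U(t) = ((4 - t)*1)*6 = (4 - t)*6 = 24 - 6*t)
U(4)*196 = (24 - 6*4)*196 = (24 - 24)*196 = 0*196 = 0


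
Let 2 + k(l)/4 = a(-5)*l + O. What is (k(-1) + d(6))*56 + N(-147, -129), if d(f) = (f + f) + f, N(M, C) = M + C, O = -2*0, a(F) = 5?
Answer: -836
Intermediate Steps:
O = 0
N(M, C) = C + M
k(l) = -8 + 20*l (k(l) = -8 + 4*(5*l + 0) = -8 + 4*(5*l) = -8 + 20*l)
d(f) = 3*f (d(f) = 2*f + f = 3*f)
(k(-1) + d(6))*56 + N(-147, -129) = ((-8 + 20*(-1)) + 3*6)*56 + (-129 - 147) = ((-8 - 20) + 18)*56 - 276 = (-28 + 18)*56 - 276 = -10*56 - 276 = -560 - 276 = -836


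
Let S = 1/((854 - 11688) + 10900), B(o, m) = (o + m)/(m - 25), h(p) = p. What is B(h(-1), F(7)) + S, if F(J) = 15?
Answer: -457/330 ≈ -1.3848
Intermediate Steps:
B(o, m) = (m + o)/(-25 + m)
S = 1/66 (S = 1/(-10834 + 10900) = 1/66 ≈ 0.015152)
B(h(-1), F(7)) + S = (15 - 1)/(-25 + 15) + 1/66 = 14/(-10) + 1/66 = -⅒*14 + 1/66 = -7/5 + 1/66 = -457/330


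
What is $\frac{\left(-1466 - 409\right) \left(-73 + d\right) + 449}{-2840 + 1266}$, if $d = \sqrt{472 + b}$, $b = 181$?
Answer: $- \frac{68662}{787} + \frac{1875 \sqrt{653}}{1574} \approx -56.805$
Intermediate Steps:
$d = \sqrt{653}$ ($d = \sqrt{472 + 181} = \sqrt{653} \approx 25.554$)
$\frac{\left(-1466 - 409\right) \left(-73 + d\right) + 449}{-2840 + 1266} = \frac{\left(-1466 - 409\right) \left(-73 + \sqrt{653}\right) + 449}{-2840 + 1266} = \frac{- 1875 \left(-73 + \sqrt{653}\right) + 449}{-1574} = \left(\left(136875 - 1875 \sqrt{653}\right) + 449\right) \left(- \frac{1}{1574}\right) = \left(137324 - 1875 \sqrt{653}\right) \left(- \frac{1}{1574}\right) = - \frac{68662}{787} + \frac{1875 \sqrt{653}}{1574}$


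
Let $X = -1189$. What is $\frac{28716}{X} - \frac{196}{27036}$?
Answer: $- \frac{194149705}{8036451} \approx -24.159$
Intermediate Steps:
$\frac{28716}{X} - \frac{196}{27036} = \frac{28716}{-1189} - \frac{196}{27036} = 28716 \left(- \frac{1}{1189}\right) - \frac{49}{6759} = - \frac{28716}{1189} - \frac{49}{6759} = - \frac{194149705}{8036451}$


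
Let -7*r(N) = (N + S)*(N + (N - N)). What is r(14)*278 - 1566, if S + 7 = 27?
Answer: -20470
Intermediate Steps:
S = 20 (S = -7 + 27 = 20)
r(N) = -N*(20 + N)/7 (r(N) = -(N + 20)*(N + (N - N))/7 = -(20 + N)*(N + 0)/7 = -(20 + N)*N/7 = -N*(20 + N)/7)
r(14)*278 - 1566 = -1/7*14*(20 + 14)*278 - 1566 = -1/7*14*34*278 - 1566 = -68*278 - 1566 = -18904 - 1566 = -20470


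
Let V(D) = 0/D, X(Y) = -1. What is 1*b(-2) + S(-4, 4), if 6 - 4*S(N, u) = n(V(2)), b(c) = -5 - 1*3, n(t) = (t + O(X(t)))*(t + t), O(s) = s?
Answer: -13/2 ≈ -6.5000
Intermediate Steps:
V(D) = 0
n(t) = 2*t*(-1 + t) (n(t) = (t - 1)*(t + t) = (-1 + t)*(2*t) = 2*t*(-1 + t))
b(c) = -8 (b(c) = -5 - 3 = -8)
S(N, u) = 3/2 (S(N, u) = 3/2 - 0*(-1 + 0)/2 = 3/2 - 0*(-1)/2 = 3/2 - ¼*0 = 3/2 + 0 = 3/2)
1*b(-2) + S(-4, 4) = 1*(-8) + 3/2 = -8 + 3/2 = -13/2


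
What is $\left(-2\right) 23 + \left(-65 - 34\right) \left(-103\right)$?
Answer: $10151$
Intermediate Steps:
$\left(-2\right) 23 + \left(-65 - 34\right) \left(-103\right) = -46 - -10197 = -46 + 10197 = 10151$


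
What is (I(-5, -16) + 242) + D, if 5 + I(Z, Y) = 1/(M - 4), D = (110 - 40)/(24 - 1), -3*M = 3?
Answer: 27582/115 ≈ 239.84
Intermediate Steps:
M = -1 (M = -1/3*3 = -1)
D = 70/23 ≈ 3.0435
I(Z, Y) = -26/5 (I(Z, Y) = -5 + 1/(-1 - 4) = -5 + 1/(-5) = -5 - 1/5 = -26/5)
(I(-5, -16) + 242) + D = (-26/5 + 242) + 70/23 = 1184/5 + 70/23 = 27582/115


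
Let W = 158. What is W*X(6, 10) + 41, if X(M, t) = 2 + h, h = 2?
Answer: 673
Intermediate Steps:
X(M, t) = 4 (X(M, t) = 2 + 2 = 4)
W*X(6, 10) + 41 = 158*4 + 41 = 632 + 41 = 673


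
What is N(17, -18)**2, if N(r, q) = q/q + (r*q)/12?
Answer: 2401/4 ≈ 600.25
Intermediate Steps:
N(r, q) = 1 + q*r/12 (N(r, q) = 1 + (q*r)*(1/12) = 1 + q*r/12)
N(17, -18)**2 = (1 + (1/12)*(-18)*17)**2 = (1 - 51/2)**2 = (-49/2)**2 = 2401/4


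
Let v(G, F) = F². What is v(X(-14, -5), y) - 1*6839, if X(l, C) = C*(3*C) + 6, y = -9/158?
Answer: -170728715/24964 ≈ -6839.0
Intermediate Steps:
y = -9/158 (y = -9*1/158 = -9/158 ≈ -0.056962)
X(l, C) = 6 + 3*C² (X(l, C) = 3*C² + 6 = 6 + 3*C²)
v(X(-14, -5), y) - 1*6839 = (-9/158)² - 1*6839 = 81/24964 - 6839 = -170728715/24964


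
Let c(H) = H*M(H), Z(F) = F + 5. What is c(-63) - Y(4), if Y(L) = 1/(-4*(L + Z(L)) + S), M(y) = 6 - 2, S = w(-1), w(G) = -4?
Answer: -14111/56 ≈ -251.98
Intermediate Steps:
Z(F) = 5 + F
S = -4
M(y) = 4
Y(L) = 1/(-24 - 8*L) (Y(L) = 1/(-4*(L + (5 + L)) - 4) = 1/(-4*(5 + 2*L) - 4) = 1/((-20 - 8*L) - 4) = 1/(-24 - 8*L))
c(H) = 4*H (c(H) = H*4 = 4*H)
c(-63) - Y(4) = 4*(-63) - (-1)/(24 + 8*4) = -252 - (-1)/(24 + 32) = -252 - (-1)/56 = -252 - 1*(-1/56) = -252 + 1/56 = -14111/56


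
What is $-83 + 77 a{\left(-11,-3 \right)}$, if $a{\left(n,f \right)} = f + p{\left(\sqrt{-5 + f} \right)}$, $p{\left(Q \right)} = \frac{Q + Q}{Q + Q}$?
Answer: $-237$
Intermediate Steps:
$p{\left(Q \right)} = 1$ ($p{\left(Q \right)} = \frac{2 Q}{2 Q} = 2 Q \frac{1}{2 Q} = 1$)
$a{\left(n,f \right)} = 1 + f$ ($a{\left(n,f \right)} = f + 1 = 1 + f$)
$-83 + 77 a{\left(-11,-3 \right)} = -83 + 77 \left(1 - 3\right) = -83 + 77 \left(-2\right) = -83 - 154 = -237$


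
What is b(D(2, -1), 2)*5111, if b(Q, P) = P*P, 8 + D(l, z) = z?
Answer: 20444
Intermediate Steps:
D(l, z) = -8 + z
b(Q, P) = P²
b(D(2, -1), 2)*5111 = 2²*5111 = 4*5111 = 20444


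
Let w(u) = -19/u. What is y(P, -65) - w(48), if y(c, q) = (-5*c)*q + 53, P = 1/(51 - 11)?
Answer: 2953/48 ≈ 61.521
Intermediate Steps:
P = 1/40 ≈ 0.025000
y(c, q) = 53 - 5*c*q (y(c, q) = -5*c*q + 53 = 53 - 5*c*q)
y(P, -65) - w(48) = (53 - 5*1/40*(-65)) - (-19)/48 = (53 + 65/8) - (-19)/48 = 489/8 - 1*(-19/48) = 489/8 + 19/48 = 2953/48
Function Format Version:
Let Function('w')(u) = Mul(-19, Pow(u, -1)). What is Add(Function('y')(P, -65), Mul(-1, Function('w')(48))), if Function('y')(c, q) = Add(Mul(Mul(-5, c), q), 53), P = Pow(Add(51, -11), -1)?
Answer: Rational(2953, 48) ≈ 61.521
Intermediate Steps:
P = Rational(1, 40) (P = Pow(40, -1) = Rational(1, 40) ≈ 0.025000)
Function('y')(c, q) = Add(53, Mul(-5, c, q)) (Function('y')(c, q) = Add(Mul(-5, c, q), 53) = Add(53, Mul(-5, c, q)))
Add(Function('y')(P, -65), Mul(-1, Function('w')(48))) = Add(Add(53, Mul(-5, Rational(1, 40), -65)), Mul(-1, Mul(-19, Pow(48, -1)))) = Add(Add(53, Rational(65, 8)), Mul(-1, Mul(-19, Rational(1, 48)))) = Add(Rational(489, 8), Mul(-1, Rational(-19, 48))) = Add(Rational(489, 8), Rational(19, 48)) = Rational(2953, 48)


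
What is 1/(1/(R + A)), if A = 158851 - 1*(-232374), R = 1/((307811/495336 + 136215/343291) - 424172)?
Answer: 28218236184140806032199/72127896183298231 ≈ 3.9123e+5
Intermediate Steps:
R = -170044390776/72127896183298231 (R = 1/((307811*(1/495336) + 136215*(1/343291)) - 424172) = 1/((307811/495336 + 136215/343291) - 424172) = 1/(173140939241/170044390776 - 424172) = 1/(-72127896183298231/170044390776) = -170044390776/72127896183298231 ≈ -2.3575e-6)
A = 391225 (A = 158851 + 232374 = 391225)
1/(1/(R + A)) = 1/(1/(-170044390776/72127896183298231 + 391225)) = 1/(1/(28218236184140806032199/72127896183298231)) = 1/(72127896183298231/28218236184140806032199) = 28218236184140806032199/72127896183298231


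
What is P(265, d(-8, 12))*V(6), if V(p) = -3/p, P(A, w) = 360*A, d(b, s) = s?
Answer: -47700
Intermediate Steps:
P(265, d(-8, 12))*V(6) = (360*265)*(-3/6) = 95400*(-3*1/6) = 95400*(-1/2) = -47700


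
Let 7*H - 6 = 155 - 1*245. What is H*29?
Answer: -348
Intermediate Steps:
H = -12 (H = 6/7 + (155 - 1*245)/7 = 6/7 + (155 - 245)/7 = 6/7 + (1/7)*(-90) = 6/7 - 90/7 = -12)
H*29 = -12*29 = -348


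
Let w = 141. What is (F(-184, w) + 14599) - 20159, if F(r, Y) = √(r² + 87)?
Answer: -5560 + √33943 ≈ -5375.8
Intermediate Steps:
F(r, Y) = √(87 + r²)
(F(-184, w) + 14599) - 20159 = (√(87 + (-184)²) + 14599) - 20159 = (√(87 + 33856) + 14599) - 20159 = (√33943 + 14599) - 20159 = (14599 + √33943) - 20159 = -5560 + √33943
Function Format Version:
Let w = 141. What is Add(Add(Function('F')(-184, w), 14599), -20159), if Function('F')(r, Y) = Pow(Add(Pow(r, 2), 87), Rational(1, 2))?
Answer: Add(-5560, Pow(33943, Rational(1, 2))) ≈ -5375.8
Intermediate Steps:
Function('F')(r, Y) = Pow(Add(87, Pow(r, 2)), Rational(1, 2))
Add(Add(Function('F')(-184, w), 14599), -20159) = Add(Add(Pow(Add(87, Pow(-184, 2)), Rational(1, 2)), 14599), -20159) = Add(Add(Pow(Add(87, 33856), Rational(1, 2)), 14599), -20159) = Add(Add(Pow(33943, Rational(1, 2)), 14599), -20159) = Add(Add(14599, Pow(33943, Rational(1, 2))), -20159) = Add(-5560, Pow(33943, Rational(1, 2)))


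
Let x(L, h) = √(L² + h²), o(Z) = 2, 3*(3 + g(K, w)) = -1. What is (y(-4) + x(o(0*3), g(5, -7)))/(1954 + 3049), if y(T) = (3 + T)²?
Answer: 1/5003 + 2*√34/15009 ≈ 0.00097687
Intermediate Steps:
g(K, w) = -10/3 (g(K, w) = -3 + (⅓)*(-1) = -3 - ⅓ = -10/3)
(y(-4) + x(o(0*3), g(5, -7)))/(1954 + 3049) = ((3 - 4)² + √(2² + (-10/3)²))/(1954 + 3049) = ((-1)² + √(4 + 100/9))/5003 = (1 + √(136/9))*(1/5003) = (1 + 2*√34/3)*(1/5003) = 1/5003 + 2*√34/15009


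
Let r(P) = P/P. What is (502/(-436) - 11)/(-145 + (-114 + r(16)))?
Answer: 883/18748 ≈ 0.047098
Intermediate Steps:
r(P) = 1
(502/(-436) - 11)/(-145 + (-114 + r(16))) = (502/(-436) - 11)/(-145 + (-114 + 1)) = (502*(-1/436) - 11)/(-145 - 113) = (-251/218 - 11)/(-258) = -2649/218*(-1/258) = 883/18748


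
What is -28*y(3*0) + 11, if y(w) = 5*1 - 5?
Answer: 11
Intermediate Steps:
y(w) = 0 (y(w) = 5 - 5 = 0)
-28*y(3*0) + 11 = -28*0 + 11 = 0 + 11 = 11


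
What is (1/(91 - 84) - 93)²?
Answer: 422500/49 ≈ 8622.5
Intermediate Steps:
(1/(91 - 84) - 93)² = (1/7 - 93)² = (⅐ - 93)² = (-650/7)² = 422500/49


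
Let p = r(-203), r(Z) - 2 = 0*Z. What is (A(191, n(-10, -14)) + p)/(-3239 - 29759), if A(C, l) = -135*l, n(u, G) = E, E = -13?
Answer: -251/4714 ≈ -0.053246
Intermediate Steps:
n(u, G) = -13
r(Z) = 2 (r(Z) = 2 + 0*Z = 2 + 0 = 2)
p = 2
(A(191, n(-10, -14)) + p)/(-3239 - 29759) = (-135*(-13) + 2)/(-3239 - 29759) = (1755 + 2)/(-32998) = 1757*(-1/32998) = -251/4714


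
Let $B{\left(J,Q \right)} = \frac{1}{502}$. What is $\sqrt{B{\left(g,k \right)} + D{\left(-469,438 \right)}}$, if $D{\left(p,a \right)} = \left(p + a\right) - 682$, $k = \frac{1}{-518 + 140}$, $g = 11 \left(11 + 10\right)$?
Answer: $\frac{5 i \sqrt{7187134}}{502} \approx 26.702 i$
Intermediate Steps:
$g = 231$ ($g = 11 \cdot 21 = 231$)
$k = - \frac{1}{378}$ ($k = \frac{1}{-378} = - \frac{1}{378} \approx -0.0026455$)
$B{\left(J,Q \right)} = \frac{1}{502}$
$D{\left(p,a \right)} = -682 + a + p$ ($D{\left(p,a \right)} = \left(a + p\right) - 682 = -682 + a + p$)
$\sqrt{B{\left(g,k \right)} + D{\left(-469,438 \right)}} = \sqrt{\frac{1}{502} - 713} = \sqrt{- \frac{357925}{502}} = \frac{5 i \sqrt{7187134}}{502}$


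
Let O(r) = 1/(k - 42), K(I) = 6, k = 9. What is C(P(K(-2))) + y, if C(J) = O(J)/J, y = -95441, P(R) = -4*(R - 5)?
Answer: -12598211/132 ≈ -95441.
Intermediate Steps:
P(R) = 20 - 4*R (P(R) = -4*(-5 + R) = 20 - 4*R)
O(r) = -1/33 (O(r) = 1/(9 - 42) = 1/(-33) = -1/33)
C(J) = -1/(33*J)
C(P(K(-2))) + y = -1/(33*(20 - 4*6)) - 95441 = -1/(33*(20 - 24)) - 95441 = -1/33/(-4) - 95441 = -1/33*(-¼) - 95441 = 1/132 - 95441 = -12598211/132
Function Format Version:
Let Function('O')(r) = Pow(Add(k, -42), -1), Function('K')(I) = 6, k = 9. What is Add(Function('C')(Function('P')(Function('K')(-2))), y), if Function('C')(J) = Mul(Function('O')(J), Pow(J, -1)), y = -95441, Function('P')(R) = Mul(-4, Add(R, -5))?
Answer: Rational(-12598211, 132) ≈ -95441.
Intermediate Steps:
Function('P')(R) = Add(20, Mul(-4, R)) (Function('P')(R) = Mul(-4, Add(-5, R)) = Add(20, Mul(-4, R)))
Function('O')(r) = Rational(-1, 33) (Function('O')(r) = Pow(Add(9, -42), -1) = Pow(-33, -1) = Rational(-1, 33))
Function('C')(J) = Mul(Rational(-1, 33), Pow(J, -1))
Add(Function('C')(Function('P')(Function('K')(-2))), y) = Add(Mul(Rational(-1, 33), Pow(Add(20, Mul(-4, 6)), -1)), -95441) = Add(Mul(Rational(-1, 33), Pow(Add(20, -24), -1)), -95441) = Add(Mul(Rational(-1, 33), Pow(-4, -1)), -95441) = Add(Mul(Rational(-1, 33), Rational(-1, 4)), -95441) = Add(Rational(1, 132), -95441) = Rational(-12598211, 132)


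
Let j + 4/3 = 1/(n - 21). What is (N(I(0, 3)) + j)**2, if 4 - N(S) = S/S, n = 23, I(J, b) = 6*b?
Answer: 169/36 ≈ 4.6944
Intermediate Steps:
N(S) = 3 (N(S) = 4 - S/S = 4 - 1*1 = 4 - 1 = 3)
j = -5/6 (j = -4/3 + 1/(23 - 21) = -4/3 + 1/2 = -5/6 ≈ -0.83333)
(N(I(0, 3)) + j)**2 = (3 - 5/6)**2 = (13/6)**2 = 169/36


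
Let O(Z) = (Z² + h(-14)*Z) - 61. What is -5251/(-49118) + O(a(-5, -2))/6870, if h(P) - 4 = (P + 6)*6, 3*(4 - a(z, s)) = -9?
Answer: 2035661/33744066 ≈ 0.060326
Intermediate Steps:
a(z, s) = 7 (a(z, s) = 4 - ⅓*(-9) = 4 + 3 = 7)
h(P) = 40 + 6*P (h(P) = 4 + (P + 6)*6 = 4 + (6 + P)*6 = 4 + (36 + 6*P) = 40 + 6*P)
O(Z) = -61 + Z² - 44*Z (O(Z) = (Z² + (40 + 6*(-14))*Z) - 61 = (Z² + (40 - 84)*Z) - 61 = (Z² - 44*Z) - 61 = -61 + Z² - 44*Z)
-5251/(-49118) + O(a(-5, -2))/6870 = -5251/(-49118) + (-61 + 7² - 44*7)/6870 = -5251*(-1/49118) + (-61 + 49 - 308)*(1/6870) = 5251/49118 - 320*1/6870 = 5251/49118 - 32/687 = 2035661/33744066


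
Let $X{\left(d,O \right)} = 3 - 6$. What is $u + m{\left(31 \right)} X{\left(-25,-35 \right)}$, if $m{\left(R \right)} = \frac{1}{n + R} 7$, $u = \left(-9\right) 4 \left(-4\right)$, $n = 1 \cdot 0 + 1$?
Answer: $\frac{4587}{32} \approx 143.34$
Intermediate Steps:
$n = 1$ ($n = 0 + 1 = 1$)
$X{\left(d,O \right)} = -3$ ($X{\left(d,O \right)} = 3 - 6 = -3$)
$u = 144$ ($u = \left(-36\right) \left(-4\right) = 144$)
$m{\left(R \right)} = \frac{7}{1 + R}$ ($m{\left(R \right)} = \frac{1}{1 + R} 7 = \frac{7}{1 + R}$)
$u + m{\left(31 \right)} X{\left(-25,-35 \right)} = 144 + \frac{7}{1 + 31} \left(-3\right) = 144 + \frac{7}{32} \left(-3\right) = 144 - \frac{21}{32} = \frac{4587}{32}$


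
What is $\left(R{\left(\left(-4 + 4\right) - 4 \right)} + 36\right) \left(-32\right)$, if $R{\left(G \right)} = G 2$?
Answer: $-896$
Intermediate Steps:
$R{\left(G \right)} = 2 G$
$\left(R{\left(\left(-4 + 4\right) - 4 \right)} + 36\right) \left(-32\right) = \left(2 \left(\left(-4 + 4\right) - 4\right) + 36\right) \left(-32\right) = \left(2 \left(0 - 4\right) + 36\right) \left(-32\right) = \left(2 \left(-4\right) + 36\right) \left(-32\right) = \left(-8 + 36\right) \left(-32\right) = 28 \left(-32\right) = -896$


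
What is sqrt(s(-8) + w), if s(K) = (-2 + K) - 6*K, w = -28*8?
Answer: I*sqrt(186) ≈ 13.638*I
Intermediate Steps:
w = -224
s(K) = -2 - 5*K
sqrt(s(-8) + w) = sqrt((-2 - 5*(-8)) - 224) = sqrt((-2 + 40) - 224) = sqrt(38 - 224) = sqrt(-186) = I*sqrt(186)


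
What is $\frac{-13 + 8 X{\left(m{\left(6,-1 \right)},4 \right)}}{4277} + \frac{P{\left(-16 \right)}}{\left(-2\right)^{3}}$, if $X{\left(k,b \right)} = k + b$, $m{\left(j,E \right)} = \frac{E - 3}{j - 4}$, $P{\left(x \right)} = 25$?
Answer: $- \frac{106901}{34216} \approx -3.1243$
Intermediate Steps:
$m{\left(j,E \right)} = \frac{-3 + E}{-4 + j}$
$X{\left(k,b \right)} = b + k$
$\frac{-13 + 8 X{\left(m{\left(6,-1 \right)},4 \right)}}{4277} + \frac{P{\left(-16 \right)}}{\left(-2\right)^{3}} = \frac{-13 + 8 \left(4 + \frac{-3 - 1}{-4 + 6}\right)}{4277} + \frac{25}{\left(-2\right)^{3}} = \left(-13 + 8 \left(4 + \frac{1}{2} \left(-4\right)\right)\right) \frac{1}{4277} + \frac{25}{-8} = \left(-13 + 8 \left(4 + \frac{1}{2} \left(-4\right)\right)\right) \frac{1}{4277} + 25 \left(- \frac{1}{8}\right) = \left(-13 + 8 \left(4 - 2\right)\right) \frac{1}{4277} - \frac{25}{8} = \left(-13 + 8 \cdot 2\right) \frac{1}{4277} - \frac{25}{8} = \left(-13 + 16\right) \frac{1}{4277} - \frac{25}{8} = 3 \cdot \frac{1}{4277} - \frac{25}{8} = \frac{3}{4277} - \frac{25}{8} = - \frac{106901}{34216}$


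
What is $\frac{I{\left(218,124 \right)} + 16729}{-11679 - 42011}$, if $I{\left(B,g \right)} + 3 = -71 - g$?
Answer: $- \frac{16531}{53690} \approx -0.3079$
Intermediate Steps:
$I{\left(B,g \right)} = -74 - g$ ($I{\left(B,g \right)} = -3 - \left(71 + g\right) = -74 - g$)
$\frac{I{\left(218,124 \right)} + 16729}{-11679 - 42011} = \frac{\left(-74 - 124\right) + 16729}{-11679 - 42011} = \frac{\left(-74 - 124\right) + 16729}{-53690} = \left(-198 + 16729\right) \left(- \frac{1}{53690}\right) = 16531 \left(- \frac{1}{53690}\right) = - \frac{16531}{53690}$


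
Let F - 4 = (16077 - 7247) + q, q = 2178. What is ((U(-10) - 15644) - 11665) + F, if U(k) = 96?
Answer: -16201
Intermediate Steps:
F = 11012 (F = 4 + ((16077 - 7247) + 2178) = 4 + (8830 + 2178) = 4 + 11008 = 11012)
((U(-10) - 15644) - 11665) + F = ((96 - 15644) - 11665) + 11012 = (-15548 - 11665) + 11012 = -27213 + 11012 = -16201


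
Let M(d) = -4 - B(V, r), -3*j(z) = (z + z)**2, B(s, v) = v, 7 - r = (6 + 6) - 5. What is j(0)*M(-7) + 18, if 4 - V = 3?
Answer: 18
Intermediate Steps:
r = 0 (r = 7 - ((6 + 6) - 5) = 7 - (12 - 5) = 7 - 1*7 = 7 - 7 = 0)
V = 1 (V = 4 - 1*3 = 4 - 3 = 1)
j(z) = -4*z**2/3 (j(z) = -(z + z)**2/3 = -4*z**2/3)
M(d) = -4 (M(d) = -4 - 1*0 = -4 + 0 = -4)
j(0)*M(-7) + 18 = -4/3*0**2*(-4) + 18 = -4/3*0*(-4) + 18 = 0*(-4) + 18 = 0 + 18 = 18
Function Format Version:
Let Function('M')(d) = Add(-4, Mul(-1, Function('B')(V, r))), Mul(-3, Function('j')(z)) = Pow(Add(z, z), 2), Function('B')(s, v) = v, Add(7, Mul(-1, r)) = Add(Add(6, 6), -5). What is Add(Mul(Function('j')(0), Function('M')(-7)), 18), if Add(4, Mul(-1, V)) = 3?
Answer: 18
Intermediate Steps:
r = 0 (r = Add(7, Mul(-1, Add(Add(6, 6), -5))) = Add(7, Mul(-1, Add(12, -5))) = Add(7, Mul(-1, 7)) = Add(7, -7) = 0)
V = 1 (V = Add(4, Mul(-1, 3)) = Add(4, -3) = 1)
Function('j')(z) = Mul(Rational(-4, 3), Pow(z, 2)) (Function('j')(z) = Mul(Rational(-1, 3), Pow(Add(z, z), 2)) = Mul(Rational(-1, 3), Pow(Mul(2, z), 2)) = Mul(Rational(-1, 3), Mul(4, Pow(z, 2))) = Mul(Rational(-4, 3), Pow(z, 2)))
Function('M')(d) = -4 (Function('M')(d) = Add(-4, Mul(-1, 0)) = Add(-4, 0) = -4)
Add(Mul(Function('j')(0), Function('M')(-7)), 18) = Add(Mul(Mul(Rational(-4, 3), Pow(0, 2)), -4), 18) = Add(Mul(Mul(Rational(-4, 3), 0), -4), 18) = Add(Mul(0, -4), 18) = Add(0, 18) = 18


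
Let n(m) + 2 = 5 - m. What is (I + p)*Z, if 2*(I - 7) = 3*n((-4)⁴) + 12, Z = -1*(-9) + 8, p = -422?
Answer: -26809/2 ≈ -13405.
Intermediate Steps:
n(m) = 3 - m (n(m) = -2 + (5 - m) = 3 - m)
Z = 17 (Z = 9 + 8 = 17)
I = -733/2 (I = 7 + (3*(3 - 1*(-4)⁴) + 12)/2 = 7 + (3*(3 - 1*256) + 12)/2 = 7 + (3*(3 - 256) + 12)/2 = 7 + (3*(-253) + 12)/2 = 7 + (-759 + 12)/2 = 7 + (½)*(-747) = 7 - 747/2 = -733/2 ≈ -366.50)
(I + p)*Z = (-733/2 - 422)*17 = -1577/2*17 = -26809/2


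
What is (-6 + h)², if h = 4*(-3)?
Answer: 324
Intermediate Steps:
h = -12
(-6 + h)² = (-6 - 12)² = (-18)² = 324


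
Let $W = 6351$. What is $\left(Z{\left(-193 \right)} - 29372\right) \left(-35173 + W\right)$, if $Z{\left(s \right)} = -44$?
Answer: $847827952$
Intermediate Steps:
$\left(Z{\left(-193 \right)} - 29372\right) \left(-35173 + W\right) = \left(-44 - 29372\right) \left(-35173 + 6351\right) = \left(-29416\right) \left(-28822\right) = 847827952$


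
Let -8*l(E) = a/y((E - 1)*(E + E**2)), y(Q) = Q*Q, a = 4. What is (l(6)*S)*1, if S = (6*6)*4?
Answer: -2/1225 ≈ -0.0016327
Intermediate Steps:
S = 144 (S = 36*4 = 144)
y(Q) = Q**2
l(E) = -1/(2*(-1 + E)**2*(E + E**2)**2) (l(E) = -1/(2*(((E - 1)*(E + E**2))**2)) = -1/(2*(((-1 + E)*(E + E**2))**2)) = -1/(2*((-1 + E)**2*(E + E**2)**2)) = -1/((-1 + E)**2*(E + E**2)**2)/2 = -1/(2*(-1 + E)**2*(E + E**2)**2))
(l(6)*S)*1 = (-1/2/(6**2*(-1 + 6**2)**2)*144)*1 = (-1/2*1/36/(-1 + 36)**2*144)*1 = (-1/2*1/36/35**2*144)*1 = (-1/2*1/36*1/1225*144)*1 = -1/88200*144*1 = -2/1225*1 = -2/1225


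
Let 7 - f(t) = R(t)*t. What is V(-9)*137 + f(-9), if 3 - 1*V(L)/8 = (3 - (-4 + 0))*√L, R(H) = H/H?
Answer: 3304 - 23016*I ≈ 3304.0 - 23016.0*I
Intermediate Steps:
R(H) = 1
V(L) = 24 - 56*√L (V(L) = 24 - 8*(3 - (-4 + 0))*√L = 24 - 8*(3 - 1*(-4))*√L = 24 - 8*(3 + 4)*√L = 24 - 56*√L)
f(t) = 7 - t
V(-9)*137 + f(-9) = (24 - 168*I)*137 + (7 - 1*(-9)) = (24 - 168*I)*137 + (7 + 9) = (24 - 168*I)*137 + 16 = (3288 - 23016*I) + 16 = 3304 - 23016*I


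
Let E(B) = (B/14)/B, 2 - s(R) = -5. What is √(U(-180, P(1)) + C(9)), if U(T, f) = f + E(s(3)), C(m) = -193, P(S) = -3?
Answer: I*√38402/14 ≈ 13.997*I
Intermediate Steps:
s(R) = 7 (s(R) = 2 - 1*(-5) = 2 + 5 = 7)
E(B) = 1/14 (E(B) = (B*(1/14))/B = (B/14)/B = 1/14)
U(T, f) = 1/14 + f (U(T, f) = f + 1/14 = 1/14 + f)
√(U(-180, P(1)) + C(9)) = √((1/14 - 3) - 193) = √(-41/14 - 193) = √(-2743/14) = I*√38402/14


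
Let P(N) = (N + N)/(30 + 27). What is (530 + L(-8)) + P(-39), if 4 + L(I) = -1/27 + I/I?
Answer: 269630/513 ≈ 525.59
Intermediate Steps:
P(N) = 2*N/57 (P(N) = (2*N)/57 = (2*N)*(1/57) = 2*N/57)
L(I) = -82/27 (L(I) = -4 + (-1/27 + I/I) = -4 + (-1*1/27 + 1) = -4 + (-1/27 + 1) = -4 + 26/27 = -82/27)
(530 + L(-8)) + P(-39) = (530 - 82/27) + (2/57)*(-39) = 14228/27 - 26/19 = 269630/513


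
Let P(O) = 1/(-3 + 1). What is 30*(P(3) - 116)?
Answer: -3495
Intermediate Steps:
P(O) = -1/2 (P(O) = 1/(-2) = -1/2)
30*(P(3) - 116) = 30*(-1/2 - 116) = 30*(-233/2) = -3495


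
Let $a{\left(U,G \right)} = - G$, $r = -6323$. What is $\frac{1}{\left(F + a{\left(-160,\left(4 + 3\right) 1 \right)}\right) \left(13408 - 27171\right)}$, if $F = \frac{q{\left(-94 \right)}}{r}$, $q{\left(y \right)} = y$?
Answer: $\frac{6323}{607870421} \approx 1.0402 \cdot 10^{-5}$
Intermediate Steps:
$F = \frac{94}{6323}$ ($F = - \frac{94}{-6323} = \left(-94\right) \left(- \frac{1}{6323}\right) = \frac{94}{6323} \approx 0.014866$)
$\frac{1}{\left(F + a{\left(-160,\left(4 + 3\right) 1 \right)}\right) \left(13408 - 27171\right)} = \frac{1}{\left(\frac{94}{6323} - \left(4 + 3\right) 1\right) \left(13408 - 27171\right)} = \frac{1}{\left(\frac{94}{6323} - 7 \cdot 1\right) \left(-13763\right)} = \frac{1}{\left(\frac{94}{6323} - 7\right) \left(-13763\right)} = \frac{1}{\left(- \frac{44167}{6323}\right) \left(-13763\right)} = \frac{1}{\frac{607870421}{6323}} = \frac{6323}{607870421}$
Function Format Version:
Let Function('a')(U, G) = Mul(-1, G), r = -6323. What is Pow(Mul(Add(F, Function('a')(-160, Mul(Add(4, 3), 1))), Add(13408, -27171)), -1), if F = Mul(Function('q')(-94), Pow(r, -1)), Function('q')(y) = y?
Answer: Rational(6323, 607870421) ≈ 1.0402e-5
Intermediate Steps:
F = Rational(94, 6323) (F = Mul(-94, Pow(-6323, -1)) = Mul(-94, Rational(-1, 6323)) = Rational(94, 6323) ≈ 0.014866)
Pow(Mul(Add(F, Function('a')(-160, Mul(Add(4, 3), 1))), Add(13408, -27171)), -1) = Pow(Mul(Add(Rational(94, 6323), Mul(-1, Mul(Add(4, 3), 1))), Add(13408, -27171)), -1) = Pow(Mul(Add(Rational(94, 6323), Mul(-1, Mul(7, 1))), -13763), -1) = Pow(Mul(Add(Rational(94, 6323), Mul(-1, 7)), -13763), -1) = Pow(Mul(Add(Rational(94, 6323), -7), -13763), -1) = Pow(Mul(Rational(-44167, 6323), -13763), -1) = Pow(Rational(607870421, 6323), -1) = Rational(6323, 607870421)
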